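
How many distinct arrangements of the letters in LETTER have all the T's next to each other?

60

Treat the 2 copies of T as a single block. The multiset to arrange is then {TT, E, E, L, R}, 5 items in all.
That gives (5)!/(2!) = 60 arrangements.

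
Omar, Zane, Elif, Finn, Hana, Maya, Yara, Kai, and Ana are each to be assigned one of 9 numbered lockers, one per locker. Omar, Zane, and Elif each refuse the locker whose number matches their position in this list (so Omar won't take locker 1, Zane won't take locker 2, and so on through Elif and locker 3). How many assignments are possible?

256320

Let Aᵢ (for i ∈ {1, 2, 3}) be the placements that put person i in their forbidden locker. Any j of these fix j positions, leaving (9−j)! ways to fill the rest, and there are C(3,j) ways to pick which j.
By inclusion–exclusion, the number of valid placements is Σ_{j=0}^{3} (−1)^j C(3,j)·(9−j)!.
Computing: 362880 − 120960 + 15120 − 720 = 256320.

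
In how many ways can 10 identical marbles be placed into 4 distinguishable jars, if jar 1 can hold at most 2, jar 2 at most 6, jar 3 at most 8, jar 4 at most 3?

Ignoring the caps, the number of non-negative solutions to x_1+…+x_4 = 10 is C(13,3) = 286.
Subtract solutions that violate a single cap (substitute x_i' = x_i − (cap_i+1)): x_1 ≥ 3 gives C(10,3) = 120; x_2 ≥ 7 gives C(6,3) = 20; x_3 ≥ 9 gives C(4,3) = 4; x_4 ≥ 4 gives C(9,3) = 84. Together 228.
Add back pairs where two caps are both exceeded: 1 + 0 + 20 + 0 + 0 + 0 = 21.
By inclusion–exclusion the count is 286 − 228 + 21 = 79.

79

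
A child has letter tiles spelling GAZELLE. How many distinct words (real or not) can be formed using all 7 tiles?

The 7 letters of GAZELLE have repeats: E appearing twice and L appearing twice.
The number of distinct arrangements is 7!/(2!·2!) = 5040/4 = 1260.

1260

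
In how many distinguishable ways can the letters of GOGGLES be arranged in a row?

840

The 7 letters of GOGGLES have repeats: G appearing 3 times.
The number of distinct arrangements is 7!/(3!) = 5040/6 = 840.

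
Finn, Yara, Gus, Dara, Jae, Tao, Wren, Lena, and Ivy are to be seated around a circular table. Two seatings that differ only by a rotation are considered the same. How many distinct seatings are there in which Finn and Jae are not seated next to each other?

30240

All circular seatings of 9 people number (8)! = 40320.
Seatings with Finn beside Jae: treat them as a block with 2 internal orders, giving 2 × (7)! = 10080.
Subtracting, 40320 − 10080 = 30240.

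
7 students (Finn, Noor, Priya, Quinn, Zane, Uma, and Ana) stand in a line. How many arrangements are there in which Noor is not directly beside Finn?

There are 7! = 5040 arrangements in all. If Noor and Finn are adjacent, merging them into one block gives 2·(6)! = 1440 arrangements.
Complementary counting: 5040 − 1440 = 3600.

3600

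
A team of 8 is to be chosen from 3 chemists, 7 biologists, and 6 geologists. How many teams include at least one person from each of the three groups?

11529

With no constraint there are C(16,8) = 12870 possible selections.
Subtract selections that omit an entire group: no chemists → C(13,8) = 1287; no biologists → C(9,8) = 9; no geologists → C(10,8) = 45.
Add back selections omitting two groups (i.e. drawn from a single group): C(3,8) + C(7,8) + C(6,8) = 0.
By inclusion–exclusion: 12870 − 1341 + 0 = 11529.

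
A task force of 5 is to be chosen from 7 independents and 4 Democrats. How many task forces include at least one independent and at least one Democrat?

With no constraint there are C(11,5) = 462 possible selections.
Subtract selections that omit an entire group: no independents → C(4,5) = 0; no Democrats → C(7,5) = 21.
Both groups omitted at once is impossible, so 462 − 21 = 441.

441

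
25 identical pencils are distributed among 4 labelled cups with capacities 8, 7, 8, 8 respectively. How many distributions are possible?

84

By stars and bars, unrestricted non-negative solutions to x_1+…+x_4 = 25 number C(25+3,3) = 3276.
Subtract solutions that violate a single cap (substitute x_i' = x_i − (cap_i+1)): x_1 ≥ 9 gives C(19,3) = 969; x_2 ≥ 8 gives C(20,3) = 1140; x_3 ≥ 9 gives C(19,3) = 969; x_4 ≥ 9 gives C(19,3) = 969. Together 4047.
Add back pairs where two caps are both exceeded: 165 + 120 + 120 + 165 + 165 + 120 = 855.
By inclusion–exclusion the count is 3276 − 4047 + 855 = 84.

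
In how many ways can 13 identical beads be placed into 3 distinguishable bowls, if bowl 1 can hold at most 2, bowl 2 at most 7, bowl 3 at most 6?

Ignoring the caps, the number of non-negative solutions to x_1+…+x_3 = 13 is C(15,2) = 105.
Subtract solutions that violate a single cap (substitute x_i' = x_i − (cap_i+1)): x_1 ≥ 3 gives C(12,2) = 66; x_2 ≥ 8 gives C(7,2) = 21; x_3 ≥ 7 gives C(8,2) = 28. Together 115.
Add back pairs where two caps are both exceeded: 6 + 10 + 0 = 16.
By inclusion–exclusion the count is 105 − 115 + 16 = 6.

6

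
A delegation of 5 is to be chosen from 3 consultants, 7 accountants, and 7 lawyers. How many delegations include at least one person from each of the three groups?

3724

Total 5-person selections from all 17: C(17,5) = 6188.
Subtract selections that omit an entire group: no consultants → C(14,5) = 2002; no accountants → C(10,5) = 252; no lawyers → C(10,5) = 252.
Add back selections omitting two groups (i.e. drawn from a single group): C(3,5) + C(7,5) + C(7,5) = 42.
By inclusion–exclusion: 6188 − 2506 + 42 = 3724.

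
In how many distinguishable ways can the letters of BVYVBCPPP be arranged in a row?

The 9 letters of BVYVBCPPP have repeats: B appearing twice, P appearing 3 times, and V appearing twice.
Dividing 9! = 362880 by 3!·2!·2! = 24 for the repeated letters gives 15120.

15120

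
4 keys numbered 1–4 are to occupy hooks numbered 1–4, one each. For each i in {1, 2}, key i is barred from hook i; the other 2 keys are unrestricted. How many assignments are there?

Let Aᵢ (for i ∈ {1, 2}) be the placements that put key i in its forbidden hook. Any j of these fix j positions, leaving (4−j)! ways to fill the rest, and there are C(2,j) ways to pick which j.
By inclusion–exclusion, the number of valid placements is Σ_{j=0}^{2} (−1)^j C(2,j)·(4−j)!.
Computing: 24 − 12 + 2 = 14.

14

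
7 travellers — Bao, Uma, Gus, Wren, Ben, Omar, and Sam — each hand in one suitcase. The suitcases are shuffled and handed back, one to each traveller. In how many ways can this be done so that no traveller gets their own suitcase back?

1854

Count assignments avoiding every fixed point. For any j of the 7 travellers fixed to their own suitcase, the other 7−j can be arranged in (7−j)! ways.
By inclusion–exclusion this is Σ_{j=0}^{7} (−1)^j C(7,j)·(7−j)!.
Computing: 5040 − 5040 + 2520 − 840 + 210 − 42 + 7 − 1 = 1854.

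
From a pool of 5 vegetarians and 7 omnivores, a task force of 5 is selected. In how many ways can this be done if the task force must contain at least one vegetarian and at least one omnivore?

Unrestricted: C(12,5) = 792 ways to pick any 5 of the 12.
Selections missing a whole group: no vegetarians → C(7,5) = 21; no omnivores → C(5,5) = 1.
Both groups omitted at once is impossible, so 792 − 22 = 770.

770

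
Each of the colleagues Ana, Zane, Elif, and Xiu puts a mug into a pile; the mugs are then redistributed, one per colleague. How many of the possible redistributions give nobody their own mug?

9

Count assignments avoiding every fixed point. For any j of the 4 colleagues fixed to their own mug, the other 4−j can be arranged in (4−j)! ways.
By inclusion–exclusion this is Σ_{j=0}^{4} (−1)^j C(4,j)·(4−j)!.
Computing: 24 − 24 + 12 − 4 + 1 = 9.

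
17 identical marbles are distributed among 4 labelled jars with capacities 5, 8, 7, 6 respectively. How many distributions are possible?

By stars and bars, unrestricted non-negative solutions to x_1+…+x_4 = 17 number C(17+3,3) = 1140.
Subtract solutions that violate a single cap (substitute x_i' = x_i − (cap_i+1)): x_1 ≥ 6 gives C(14,3) = 364; x_2 ≥ 9 gives C(11,3) = 165; x_3 ≥ 8 gives C(12,3) = 220; x_4 ≥ 7 gives C(13,3) = 286. Together 1035.
Add back pairs where two caps are both exceeded: 10 + 20 + 35 + 1 + 4 + 10 = 80.
By inclusion–exclusion the count is 1140 − 1035 + 80 = 185.

185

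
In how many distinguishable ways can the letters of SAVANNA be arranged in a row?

420

The 7 letters of SAVANNA have repeats: A appearing 3 times and N appearing twice.
Dividing 7! = 5040 by 3!·2! = 12 for the repeated letters gives 420.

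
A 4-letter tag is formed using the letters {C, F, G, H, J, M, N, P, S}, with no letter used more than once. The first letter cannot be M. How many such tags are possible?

The first letter has 9−1 = 8 choices (anything except M).
The remaining 3 letters are filled from the other 8 symbols without repetition: 8 × 7 × 6 = 336.
Total: 8 × 336 = 2688.

2688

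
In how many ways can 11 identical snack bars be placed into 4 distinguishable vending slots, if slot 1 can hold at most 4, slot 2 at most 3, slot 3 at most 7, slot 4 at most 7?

Ignoring the caps, the number of non-negative solutions to x_1+…+x_4 = 11 is C(14,3) = 364.
Subtract solutions that violate a single cap (substitute x_i' = x_i − (cap_i+1)): x_1 ≥ 5 gives C(9,3) = 84; x_2 ≥ 4 gives C(10,3) = 120; x_3 ≥ 8 gives C(6,3) = 20; x_4 ≥ 8 gives C(6,3) = 20. Together 244.
Add back pairs where two caps are both exceeded: 10 + 0 + 0 + 0 + 0 + 0 = 10.
By inclusion–exclusion the count is 364 − 244 + 10 = 130.

130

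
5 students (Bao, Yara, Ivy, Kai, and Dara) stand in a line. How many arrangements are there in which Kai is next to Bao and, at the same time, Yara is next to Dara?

Treat {Kai,Bao} as one block (2 orders) and {Yara,Dara} as another (2 orders).
That leaves 3 units to arrange: 2 × 2 × 3! = 4 × 6 = 24.

24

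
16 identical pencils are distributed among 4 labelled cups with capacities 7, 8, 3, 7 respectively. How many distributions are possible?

155

Without the upper bounds there are C(19,3) = 969 ways to split 16 among 4 cups.
Subtract solutions that violate a single cap (substitute x_i' = x_i − (cap_i+1)): x_1 ≥ 8 gives C(11,3) = 165; x_2 ≥ 9 gives C(10,3) = 120; x_3 ≥ 4 gives C(15,3) = 455; x_4 ≥ 8 gives C(11,3) = 165. Together 905.
Add back pairs where two caps are both exceeded: 0 + 35 + 1 + 20 + 0 + 35 = 91.
By inclusion–exclusion the count is 969 − 905 + 91 = 155.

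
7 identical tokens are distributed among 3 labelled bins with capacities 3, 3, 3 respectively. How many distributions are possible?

By stars and bars, unrestricted non-negative solutions to x_1+…+x_3 = 7 number C(7+2,2) = 36.
Subtract solutions that violate a single cap (substitute x_i' = x_i − (cap_i+1)): x_1 ≥ 4 gives C(5,2) = 10; x_2 ≥ 4 gives C(5,2) = 10; x_3 ≥ 4 gives C(5,2) = 10. Together 30.
No two caps can be exceeded simultaneously, so the pair terms are all 0.
By inclusion–exclusion the count is 36 − 30 + 0 = 6.

6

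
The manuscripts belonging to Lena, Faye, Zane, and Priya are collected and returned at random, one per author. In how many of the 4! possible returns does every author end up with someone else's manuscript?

Count assignments avoiding every fixed point. For any j of the 4 authors fixed to their own manuscript, the other 4−j can be arranged in (4−j)! ways.
By inclusion–exclusion this is Σ_{j=0}^{4} (−1)^j C(4,j)·(4−j)!.
Computing: 24 − 24 + 12 − 4 + 1 = 9.

9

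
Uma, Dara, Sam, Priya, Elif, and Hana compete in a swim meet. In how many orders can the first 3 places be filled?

This is an ordered selection of 3 from 6: P(6,3).
That gives 6 × 5 × 4 = 120.

120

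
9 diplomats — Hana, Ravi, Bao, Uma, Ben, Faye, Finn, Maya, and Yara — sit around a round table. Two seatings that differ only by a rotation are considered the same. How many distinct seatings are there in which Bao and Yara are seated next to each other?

Treat {Bao, Yara} as one unit (2 internal orders) and seat the resulting 8 units around the table: (7)! circular arrangements.
So 2 × (7)! = 2 × 5040 = 10080.

10080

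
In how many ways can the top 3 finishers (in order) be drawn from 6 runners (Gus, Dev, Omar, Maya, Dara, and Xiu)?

120

This is an ordered selection of 3 from 6: P(6,3).
That gives 6 × 5 × 4 = 120.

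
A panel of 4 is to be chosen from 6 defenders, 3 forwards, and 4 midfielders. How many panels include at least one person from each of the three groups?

Unrestricted: C(13,4) = 715 ways to pick any 4 of the 13.
Selections missing a whole group: no defenders → C(7,4) = 35; no forwards → C(10,4) = 210; no midfielders → C(9,4) = 126.
Add back selections omitting two groups (i.e. drawn from a single group): C(6,4) + C(3,4) + C(4,4) = 16.
By inclusion–exclusion: 715 − 371 + 16 = 360.

360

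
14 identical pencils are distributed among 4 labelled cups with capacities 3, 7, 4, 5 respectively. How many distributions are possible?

By stars and bars, unrestricted non-negative solutions to x_1+…+x_4 = 14 number C(14+3,3) = 680.
Subtract solutions that violate a single cap (substitute x_i' = x_i − (cap_i+1)): x_1 ≥ 4 gives C(13,3) = 286; x_2 ≥ 8 gives C(9,3) = 84; x_3 ≥ 5 gives C(12,3) = 220; x_4 ≥ 6 gives C(11,3) = 165. Together 755.
Add back pairs where two caps are both exceeded: 10 + 56 + 35 + 4 + 1 + 20 = 126.
By inclusion–exclusion the count is 680 − 755 + 126 = 51.

51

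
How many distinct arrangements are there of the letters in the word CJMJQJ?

120

CJMJQJ has 6 letters with J appearing 3 times.
The number of distinct arrangements is 6!/(3!) = 720/6 = 120.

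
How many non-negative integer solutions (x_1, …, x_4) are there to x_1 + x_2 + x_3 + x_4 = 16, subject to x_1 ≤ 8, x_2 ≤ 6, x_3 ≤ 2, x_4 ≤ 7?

84

Ignoring the caps, the number of non-negative solutions to x_1+…+x_4 = 16 is C(19,3) = 969.
Subtract solutions that violate a single cap (substitute x_i' = x_i − (cap_i+1)): x_1 ≥ 9 gives C(10,3) = 120; x_2 ≥ 7 gives C(12,3) = 220; x_3 ≥ 3 gives C(16,3) = 560; x_4 ≥ 8 gives C(11,3) = 165. Together 1065.
Add back pairs where two caps are both exceeded: 1 + 35 + 0 + 84 + 4 + 56 = 180.
By inclusion–exclusion the count is 969 − 1065 + 180 = 84.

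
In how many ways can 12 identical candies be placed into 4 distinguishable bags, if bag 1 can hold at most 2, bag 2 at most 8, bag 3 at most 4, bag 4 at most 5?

Without the upper bounds there are C(15,3) = 455 ways to split 12 among 4 bags.
Subtract solutions that violate a single cap (substitute x_i' = x_i − (cap_i+1)): x_1 ≥ 3 gives C(12,3) = 220; x_2 ≥ 9 gives C(6,3) = 20; x_3 ≥ 5 gives C(10,3) = 120; x_4 ≥ 6 gives C(9,3) = 84. Together 444.
Add back pairs where two caps are both exceeded: 1 + 35 + 20 + 0 + 0 + 4 = 60.
By inclusion–exclusion the count is 455 − 444 + 60 = 71.

71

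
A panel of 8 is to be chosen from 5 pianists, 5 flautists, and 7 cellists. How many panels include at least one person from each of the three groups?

23275

Unrestricted: C(17,8) = 24310 ways to pick any 8 of the 17.
Selections missing a whole group: no pianists → C(12,8) = 495; no flautists → C(12,8) = 495; no cellists → C(10,8) = 45.
Add back selections omitting two groups (i.e. drawn from a single group): C(5,8) + C(5,8) + C(7,8) = 0.
By inclusion–exclusion: 24310 − 1035 + 0 = 23275.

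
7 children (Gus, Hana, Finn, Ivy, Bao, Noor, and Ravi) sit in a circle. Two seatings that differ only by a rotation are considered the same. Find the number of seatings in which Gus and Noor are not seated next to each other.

Without the restriction there are (6)! = 720 seatings.
Those with Gus next to Noor: fuse the pair into one unit and seat 6 units around a circle — 2·(5)! = 240.
Subtracting, 720 − 240 = 480.

480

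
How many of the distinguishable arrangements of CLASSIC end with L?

180

Fix L in the last position and arrange the remaining 6 letters.
Those 6 letters have C appearing twice and S appearing twice, giving (6)!/(2!·2!) = 180.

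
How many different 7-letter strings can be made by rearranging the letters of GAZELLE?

Letter multiplicities in GAZELLE: A×1, E×2, G×1, L×2, Z×1.
The number of distinct arrangements is 7!/(2!·2!) = 5040/4 = 1260.

1260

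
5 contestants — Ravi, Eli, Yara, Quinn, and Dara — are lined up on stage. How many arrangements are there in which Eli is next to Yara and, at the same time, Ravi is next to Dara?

24

Treat {Eli,Yara} as one block (2 orders) and {Ravi,Dara} as another (2 orders).
That leaves 3 units to arrange: 2 × 2 × 3! = 4 × 6 = 24.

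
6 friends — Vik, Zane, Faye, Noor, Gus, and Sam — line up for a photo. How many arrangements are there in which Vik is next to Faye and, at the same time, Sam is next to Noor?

Treat {Vik,Faye} as one block (2 orders) and {Sam,Noor} as another (2 orders).
That leaves 4 units to arrange: 2 × 2 × 4! = 4 × 24 = 96.

96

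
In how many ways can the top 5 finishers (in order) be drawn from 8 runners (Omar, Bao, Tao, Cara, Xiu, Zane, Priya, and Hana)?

6720

This is an ordered selection of 5 from 8: P(8,5).
That gives 8 × 7 × 6 × 5 × 4 = 6720.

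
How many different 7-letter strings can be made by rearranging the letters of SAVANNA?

420

Letter multiplicities in SAVANNA: A×3, N×2, S×1, V×1.
Dividing 7! = 5040 by 3!·2! = 12 for the repeated letters gives 420.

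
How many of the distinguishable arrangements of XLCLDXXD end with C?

With the last slot taken by C, it remains to arrange the other 7 letters (XLLDXXD).
Those 7 letters have D appearing twice, L appearing twice, and X appearing 3 times, giving (7)!/(3!·2!·2!) = 210.

210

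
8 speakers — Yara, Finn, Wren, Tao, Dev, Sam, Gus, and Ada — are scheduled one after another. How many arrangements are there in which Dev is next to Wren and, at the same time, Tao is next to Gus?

Treat {Dev,Wren} as one block (2 orders) and {Tao,Gus} as another (2 orders).
That leaves 6 units to arrange: 2 × 2 × 6! = 4 × 720 = 2880.

2880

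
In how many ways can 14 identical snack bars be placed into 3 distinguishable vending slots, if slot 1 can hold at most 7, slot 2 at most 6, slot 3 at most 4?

Without the upper bounds there are C(16,2) = 120 ways to split 14 among 3 vending slots.
Subtract solutions that violate a single cap (substitute x_i' = x_i − (cap_i+1)): x_1 ≥ 8 gives C(8,2) = 28; x_2 ≥ 7 gives C(9,2) = 36; x_3 ≥ 5 gives C(11,2) = 55. Together 119.
Add back pairs where two caps are both exceeded: 0 + 3 + 6 = 9.
By inclusion–exclusion the count is 120 − 119 + 9 = 10.

10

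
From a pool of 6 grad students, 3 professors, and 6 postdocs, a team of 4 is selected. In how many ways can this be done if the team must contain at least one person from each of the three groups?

648

Total 4-person selections from all 15: C(15,4) = 1365.
Subtract selections that omit an entire group: no grad students → C(9,4) = 126; no professors → C(12,4) = 495; no postdocs → C(9,4) = 126.
Add back selections omitting two groups (i.e. drawn from a single group): C(6,4) + C(3,4) + C(6,4) = 30.
By inclusion–exclusion: 1365 − 747 + 30 = 648.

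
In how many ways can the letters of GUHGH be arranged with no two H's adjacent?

18

Total arrangements of GUHGH: 5!/(2!·2!) = 30.
Arrangements with the H's together: treat HH as one letter, giving (4)!/(2!) = 12.
Hence 30 − 12 = 18.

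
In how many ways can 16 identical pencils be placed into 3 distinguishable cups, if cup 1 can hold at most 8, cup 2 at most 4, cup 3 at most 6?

6

By stars and bars, unrestricted non-negative solutions to x_1+…+x_3 = 16 number C(16+2,2) = 153.
Subtract solutions that violate a single cap (substitute x_i' = x_i − (cap_i+1)): x_1 ≥ 9 gives C(9,2) = 36; x_2 ≥ 5 gives C(13,2) = 78; x_3 ≥ 7 gives C(11,2) = 55. Together 169.
Add back pairs where two caps are both exceeded: 6 + 1 + 15 = 22.
By inclusion–exclusion the count is 153 − 169 + 22 = 6.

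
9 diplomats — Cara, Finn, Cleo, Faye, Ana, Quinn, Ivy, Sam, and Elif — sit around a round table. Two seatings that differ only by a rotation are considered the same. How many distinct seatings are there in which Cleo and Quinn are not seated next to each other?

All circular seatings of 9 people number (8)! = 40320.
Those with Cleo next to Quinn: fuse the pair into one unit and seat 8 units around a circle — 2·(7)! = 10080.
Subtracting, 40320 − 10080 = 30240.

30240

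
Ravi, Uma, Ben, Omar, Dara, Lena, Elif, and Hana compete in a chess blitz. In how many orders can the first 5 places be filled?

6720

There are 8 choices for 1st place, 7 for 2nd, and so on down to 4 for position 5.
That gives 8 × 7 × 6 × 5 × 4 = 6720.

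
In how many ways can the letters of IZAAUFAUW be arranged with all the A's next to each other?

Treat the 3 copies of A as a single block. The multiset to arrange is then {AAA, F, I, U, U, W, Z}, 7 items in all.
That gives (7)!/(2!) = 2520 arrangements.

2520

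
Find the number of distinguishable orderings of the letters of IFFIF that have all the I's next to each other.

4

Treat the 2 copies of I as a single block. The multiset to arrange is then {II, F, F, F}, 4 items in all.
That gives (4)!/(3!) = 4 arrangements.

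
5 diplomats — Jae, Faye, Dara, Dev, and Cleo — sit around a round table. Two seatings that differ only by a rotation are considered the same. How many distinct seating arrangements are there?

24

Fix one person's seat to break rotational symmetry; the remaining 4 people can be arranged in (4)! = 24 ways.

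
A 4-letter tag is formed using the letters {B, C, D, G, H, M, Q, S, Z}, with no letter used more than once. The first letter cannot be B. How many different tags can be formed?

2688

The first letter has 9−1 = 8 choices (anything except B).
The remaining 3 letters are filled from the other 8 symbols without repetition: 8 × 7 × 6 = 336.
Total: 8 × 336 = 2688.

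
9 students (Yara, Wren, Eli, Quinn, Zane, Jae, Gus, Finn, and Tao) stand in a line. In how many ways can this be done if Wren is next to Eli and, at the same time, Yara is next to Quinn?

Treat {Wren,Eli} as one block (2 orders) and {Yara,Quinn} as another (2 orders).
That leaves 7 units to arrange: 2 × 2 × 7! = 4 × 5040 = 20160.

20160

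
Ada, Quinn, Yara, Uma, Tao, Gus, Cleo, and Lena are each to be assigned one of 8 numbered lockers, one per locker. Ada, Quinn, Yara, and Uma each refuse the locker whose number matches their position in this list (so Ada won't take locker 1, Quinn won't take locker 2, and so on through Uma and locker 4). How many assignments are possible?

24024

Let Aᵢ (for 1 ≤ i ≤ 4) be the placements that put person i in their forbidden locker. Any j of these fix j positions, leaving (8−j)! ways to fill the rest, and there are C(4,j) ways to pick which j.
By inclusion–exclusion, the number of valid placements is Σ_{j=0}^{4} (−1)^j C(4,j)·(8−j)!.
Computing: 40320 − 20160 + 4320 − 480 + 24 = 24024.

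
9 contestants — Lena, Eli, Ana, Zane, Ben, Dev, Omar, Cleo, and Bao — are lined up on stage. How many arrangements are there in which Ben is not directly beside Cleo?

282240

There are 9! = 362880 arrangements in all. If Ben and Cleo are adjacent, merging them into one block gives 2·(8)! = 80640 arrangements.
Complementary counting: 362880 − 80640 = 282240.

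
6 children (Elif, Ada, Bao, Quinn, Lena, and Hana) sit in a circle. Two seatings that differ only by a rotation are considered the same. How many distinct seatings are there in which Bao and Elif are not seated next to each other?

72

Without the restriction there are (5)! = 120 seatings.
Seatings with Bao beside Elif: treat them as a block with 2 internal orders, giving 2 × (4)! = 48.
Subtracting, 120 − 48 = 72.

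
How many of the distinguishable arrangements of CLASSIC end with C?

With the last slot taken by C, it remains to arrange the other 6 letters (LASSIC).
Those 6 letters have S appearing twice, giving (6)!/(2!) = 360.

360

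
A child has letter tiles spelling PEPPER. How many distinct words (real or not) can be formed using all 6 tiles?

60

PEPPER has 6 letters with E appearing twice and P appearing 3 times.
The number of distinct arrangements is 6!/(3!·2!) = 720/12 = 60.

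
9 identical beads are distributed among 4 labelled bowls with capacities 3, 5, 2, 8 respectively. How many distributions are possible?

70

Ignoring the caps, the number of non-negative solutions to x_1+…+x_4 = 9 is C(12,3) = 220.
Subtract solutions that violate a single cap (substitute x_i' = x_i − (cap_i+1)): x_1 ≥ 4 gives C(8,3) = 56; x_2 ≥ 6 gives C(6,3) = 20; x_3 ≥ 3 gives C(9,3) = 84; x_4 ≥ 9 gives C(3,3) = 1. Together 161.
Add back pairs where two caps are both exceeded: 0 + 10 + 0 + 1 + 0 + 0 = 11.
By inclusion–exclusion the count is 220 − 161 + 11 = 70.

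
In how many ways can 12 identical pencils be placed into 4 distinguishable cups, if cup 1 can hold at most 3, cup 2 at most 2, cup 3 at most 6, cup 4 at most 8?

Ignoring the caps, the number of non-negative solutions to x_1+…+x_4 = 12 is C(15,3) = 455.
Subtract solutions that violate a single cap (substitute x_i' = x_i − (cap_i+1)): x_1 ≥ 4 gives C(11,3) = 165; x_2 ≥ 3 gives C(12,3) = 220; x_3 ≥ 7 gives C(8,3) = 56; x_4 ≥ 9 gives C(6,3) = 20. Together 461.
Add back pairs where two caps are both exceeded: 56 + 4 + 0 + 10 + 1 + 0 = 71.
By inclusion–exclusion the count is 455 − 461 + 71 = 65.

65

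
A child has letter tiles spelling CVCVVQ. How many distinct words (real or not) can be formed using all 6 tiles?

The 6 letters of CVCVVQ have repeats: C appearing twice and V appearing 3 times.
Dividing 6! = 720 by 3!·2! = 12 for the repeated letters gives 60.

60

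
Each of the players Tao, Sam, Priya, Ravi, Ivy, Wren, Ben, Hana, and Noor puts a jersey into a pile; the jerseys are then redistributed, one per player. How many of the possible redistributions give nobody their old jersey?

133496

This is the derangement count D_9: permutations of 9 items with no fixed point.
By inclusion–exclusion this is Σ_{j=0}^{9} (−1)^j C(9,j)·(9−j)!.
Computing: 362880 − 362880 + 181440 − 60480 + 15120 − 3024 + 504 − 72 + 9 − 1 = 133496.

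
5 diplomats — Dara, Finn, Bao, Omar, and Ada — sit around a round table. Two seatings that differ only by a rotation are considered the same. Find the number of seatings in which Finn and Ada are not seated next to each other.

12

All circular seatings of 5 people number (4)! = 24.
Those with Finn next to Ada: fuse the pair into one unit and seat 4 units around a circle — 2·(3)! = 12.
Subtracting, 24 − 12 = 12.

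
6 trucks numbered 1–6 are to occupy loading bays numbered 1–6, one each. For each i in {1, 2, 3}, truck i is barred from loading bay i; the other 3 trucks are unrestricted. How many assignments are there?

426

Let Aᵢ (for i ∈ {1, 2, 3}) be the placements that put truck i in its forbidden loading bay. Any j of these fix j positions, leaving (6−j)! ways to fill the rest, and there are C(3,j) ways to pick which j.
By inclusion–exclusion, the number of valid placements is Σ_{j=0}^{3} (−1)^j C(3,j)·(6−j)!.
Computing: 720 − 360 + 72 − 6 = 426.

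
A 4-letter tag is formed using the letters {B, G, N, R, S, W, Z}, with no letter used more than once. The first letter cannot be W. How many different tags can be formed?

720

The first letter has 7−1 = 6 choices (anything except W).
The remaining 3 letters are filled from the other 6 symbols without repetition: 6 × 5 × 4 = 120.
Total: 6 × 120 = 720.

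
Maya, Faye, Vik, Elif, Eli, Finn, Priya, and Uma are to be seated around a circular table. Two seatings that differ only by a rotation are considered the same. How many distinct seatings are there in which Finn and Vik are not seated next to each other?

3600

Without the restriction there are (7)! = 5040 seatings.
Those with Finn next to Vik: fuse the pair into one unit and seat 7 units around a circle — 2·(6)! = 1440.
Subtracting, 5040 − 1440 = 3600.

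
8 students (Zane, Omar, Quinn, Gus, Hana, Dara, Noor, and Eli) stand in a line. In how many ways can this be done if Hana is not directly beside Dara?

There are 8! = 40320 arrangements in all. If Hana and Dara are adjacent, merging them into one block gives 2·(7)! = 10080 arrangements.
So 40320 − 10080 = 30240 arrangements keep them apart.

30240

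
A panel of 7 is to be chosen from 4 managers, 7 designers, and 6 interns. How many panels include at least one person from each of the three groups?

17283

Unrestricted: C(17,7) = 19448 ways to pick any 7 of the 17.
Subtract selections that omit an entire group: no managers → C(13,7) = 1716; no designers → C(10,7) = 120; no interns → C(11,7) = 330.
Add back selections omitting two groups (i.e. drawn from a single group): C(4,7) + C(7,7) + C(6,7) = 1.
By inclusion–exclusion: 19448 − 2166 + 1 = 17283.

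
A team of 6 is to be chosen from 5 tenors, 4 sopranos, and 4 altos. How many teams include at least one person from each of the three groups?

1520

With no constraint there are C(13,6) = 1716 possible selections.
Selections missing a whole group: no tenors → C(8,6) = 28; no sopranos → C(9,6) = 84; no altos → C(9,6) = 84.
Add back selections omitting two groups (i.e. drawn from a single group): C(5,6) + C(4,6) + C(4,6) = 0.
By inclusion–exclusion: 1716 − 196 + 0 = 1520.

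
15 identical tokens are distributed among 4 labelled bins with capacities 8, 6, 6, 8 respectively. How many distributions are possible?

Ignoring the caps, the number of non-negative solutions to x_1+…+x_4 = 15 is C(18,3) = 816.
Subtract solutions that violate a single cap (substitute x_i' = x_i − (cap_i+1)): x_1 ≥ 9 gives C(9,3) = 84; x_2 ≥ 7 gives C(11,3) = 165; x_3 ≥ 7 gives C(11,3) = 165; x_4 ≥ 9 gives C(9,3) = 84. Together 498.
Add back pairs where two caps are both exceeded: 0 + 0 + 0 + 4 + 0 + 0 = 4.
By inclusion–exclusion the count is 816 − 498 + 4 = 322.

322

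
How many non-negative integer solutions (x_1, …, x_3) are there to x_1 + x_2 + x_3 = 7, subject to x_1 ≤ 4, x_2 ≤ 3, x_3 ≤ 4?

Without the upper bounds there are C(9,2) = 36 ways to split 7 among 3 variables.
Subtract solutions that violate a single cap (substitute x_i' = x_i − (cap_i+1)): x_1 ≥ 5 gives C(4,2) = 6; x_2 ≥ 4 gives C(5,2) = 10; x_3 ≥ 5 gives C(4,2) = 6. Together 22.
No two caps can be exceeded simultaneously, so the pair terms are all 0.
By inclusion–exclusion the count is 36 − 22 + 0 = 14.

14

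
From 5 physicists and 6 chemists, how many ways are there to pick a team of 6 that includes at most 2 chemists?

Split by how many chemists are chosen (0 through 2).
Sum: C(6,0)·C(5,6) + C(6,1)·C(5,5) + C(6,2)·C(5,4) = 0 + 6 + 75 = 81.

81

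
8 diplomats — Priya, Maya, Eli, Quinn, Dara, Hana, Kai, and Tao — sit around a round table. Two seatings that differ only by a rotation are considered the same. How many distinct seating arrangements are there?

Seat Priya anywhere (absorbing the rotational symmetry), then permute the other 7: (7)! = 5040.

5040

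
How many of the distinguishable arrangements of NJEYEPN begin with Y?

With the first slot taken by Y, it remains to arrange the other 6 letters (NJEEPN).
Those 6 letters have E appearing twice and N appearing twice, giving (6)!/(2!·2!) = 180.

180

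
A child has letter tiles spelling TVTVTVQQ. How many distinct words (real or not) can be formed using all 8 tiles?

The 8 letters of TVTVTVQQ have repeats: Q appearing twice, T appearing 3 times, and V appearing 3 times.
So there are 8! / (3!·3!·2!) = 560 distinguishable arrangements.

560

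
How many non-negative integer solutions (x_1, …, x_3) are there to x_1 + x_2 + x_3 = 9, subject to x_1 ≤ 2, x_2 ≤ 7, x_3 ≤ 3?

By stars and bars, unrestricted non-negative solutions to x_1+…+x_3 = 9 number C(9+2,2) = 55.
Subtract solutions that violate a single cap (substitute x_i' = x_i − (cap_i+1)): x_1 ≥ 3 gives C(8,2) = 28; x_2 ≥ 8 gives C(3,2) = 3; x_3 ≥ 4 gives C(7,2) = 21. Together 52.
Add back pairs where two caps are both exceeded: 0 + 6 + 0 = 6.
By inclusion–exclusion the count is 55 − 52 + 6 = 9.

9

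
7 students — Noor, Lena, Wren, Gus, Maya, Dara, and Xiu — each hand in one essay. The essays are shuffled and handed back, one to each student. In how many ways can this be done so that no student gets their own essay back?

This is the derangement count D_7: permutations of 7 items with no fixed point.
By inclusion–exclusion this is Σ_{j=0}^{7} (−1)^j C(7,j)·(7−j)!.
Computing: 5040 − 5040 + 2520 − 840 + 210 − 42 + 7 − 1 = 1854.

1854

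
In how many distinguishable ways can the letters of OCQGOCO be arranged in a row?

420

The 7 letters of OCQGOCO have repeats: C appearing twice and O appearing 3 times.
Dividing 7! = 5040 by 3!·2! = 12 for the repeated letters gives 420.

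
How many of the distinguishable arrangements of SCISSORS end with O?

210

Fix O in the last position and arrange the remaining 7 letters.
Those 7 letters have S appearing 4 times, giving (7)!/(4!) = 210.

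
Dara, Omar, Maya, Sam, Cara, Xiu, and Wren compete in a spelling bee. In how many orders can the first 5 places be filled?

This is an ordered selection of 5 from 7: P(7,5).
That gives 7 × 6 × 5 × 4 × 3 = 2520.

2520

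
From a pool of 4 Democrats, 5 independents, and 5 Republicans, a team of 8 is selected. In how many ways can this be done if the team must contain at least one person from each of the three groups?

With no constraint there are C(14,8) = 3003 possible selections.
Subtract selections that omit an entire group: no Democrats → C(10,8) = 45; no independents → C(9,8) = 9; no Republicans → C(9,8) = 9.
Add back selections omitting two groups (i.e. drawn from a single group): C(4,8) + C(5,8) + C(5,8) = 0.
By inclusion–exclusion: 3003 − 63 + 0 = 2940.

2940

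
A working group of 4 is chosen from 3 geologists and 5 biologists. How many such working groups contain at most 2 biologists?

35

Split by how many biologists are chosen (0 through 2).
Sum: C(5,0)·C(3,4) + C(5,1)·C(3,3) + C(5,2)·C(3,2) = 0 + 5 + 30 = 35.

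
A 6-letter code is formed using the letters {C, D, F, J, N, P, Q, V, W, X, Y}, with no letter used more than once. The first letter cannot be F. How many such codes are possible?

302400

The first letter has 11−1 = 10 choices (anything except F).
The remaining 5 letters are filled from the other 10 symbols without repetition: 10 × 9 × 8 × 7 × 6 = 30240.
Total: 10 × 30240 = 302400.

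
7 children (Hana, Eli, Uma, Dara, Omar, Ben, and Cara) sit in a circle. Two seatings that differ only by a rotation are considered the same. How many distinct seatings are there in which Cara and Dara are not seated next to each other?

480

Without the restriction there are (6)! = 720 seatings.
Seatings with Cara beside Dara: treat them as a block with 2 internal orders, giving 2 × (5)! = 240.
Subtracting, 720 − 240 = 480.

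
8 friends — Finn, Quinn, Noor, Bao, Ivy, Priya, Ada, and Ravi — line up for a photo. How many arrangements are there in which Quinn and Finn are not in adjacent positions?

Of the 8! = 40320 arrangements, those with Quinn and Finn adjacent number 2 × 7! = 10080 (treat the pair as a block with 2 internal orders).
Complementary counting: 40320 − 10080 = 30240.

30240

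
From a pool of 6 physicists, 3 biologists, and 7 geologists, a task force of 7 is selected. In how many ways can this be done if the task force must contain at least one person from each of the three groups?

With no constraint there are C(16,7) = 11440 possible selections.
Selections missing a whole group: no physicists → C(10,7) = 120; no biologists → C(13,7) = 1716; no geologists → C(9,7) = 36.
Add back selections omitting two groups (i.e. drawn from a single group): C(6,7) + C(3,7) + C(7,7) = 1.
By inclusion–exclusion: 11440 − 1872 + 1 = 9569.

9569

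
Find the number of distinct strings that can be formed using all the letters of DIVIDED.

420

DIVIDED has 7 letters with D appearing 3 times and I appearing twice.
Dividing 7! = 5040 by 3!·2! = 12 for the repeated letters gives 420.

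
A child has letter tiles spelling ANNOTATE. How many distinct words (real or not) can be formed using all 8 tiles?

5040

The 8 letters of ANNOTATE have repeats: A appearing twice, N appearing twice, and T appearing twice.
Dividing 8! = 40320 by 2!·2!·2! = 8 for the repeated letters gives 5040.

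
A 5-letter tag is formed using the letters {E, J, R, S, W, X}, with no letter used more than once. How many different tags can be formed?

With no repetition, fill the 5 letters in order: 6 choices, then 5, down to 2.
6 × 5 × 4 × 3 × 2 = 720.

720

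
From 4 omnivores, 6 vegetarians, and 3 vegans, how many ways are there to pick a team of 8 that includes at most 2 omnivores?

Split by how many omnivores are chosen (0 through 2).
Sum: C(4,0)·C(9,8) + C(4,1)·C(9,7) + C(4,2)·C(9,6) = 9 + 144 + 504 = 657.

657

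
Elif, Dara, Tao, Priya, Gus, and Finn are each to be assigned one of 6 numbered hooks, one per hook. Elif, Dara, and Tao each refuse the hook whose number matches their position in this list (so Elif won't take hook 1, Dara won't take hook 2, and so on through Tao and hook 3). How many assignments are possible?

Let Aᵢ (for i ∈ {1, 2, 3}) be the placements that put person i in their forbidden hook. Any j of these fix j positions, leaving (6−j)! ways to fill the rest, and there are C(3,j) ways to pick which j.
By inclusion–exclusion, the number of valid placements is Σ_{j=0}^{3} (−1)^j C(3,j)·(6−j)!.
Computing: 720 − 360 + 72 − 6 = 426.

426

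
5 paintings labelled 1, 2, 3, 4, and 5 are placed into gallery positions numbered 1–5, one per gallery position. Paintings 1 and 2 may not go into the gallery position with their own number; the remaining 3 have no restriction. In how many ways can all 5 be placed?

Let Aᵢ (for i ∈ {1, 2}) be the placements that put painting i in its forbidden gallery position. Any j of these fix j positions, leaving (5−j)! ways to fill the rest, and there are C(2,j) ways to pick which j.
By inclusion–exclusion, the number of valid placements is Σ_{j=0}^{2} (−1)^j C(2,j)·(5−j)!.
Computing: 120 − 48 + 6 = 78.

78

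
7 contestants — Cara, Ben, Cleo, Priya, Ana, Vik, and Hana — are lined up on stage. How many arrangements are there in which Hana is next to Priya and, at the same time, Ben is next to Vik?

Treat {Hana,Priya} as one block (2 orders) and {Ben,Vik} as another (2 orders).
That leaves 5 units to arrange: 2 × 2 × 5! = 4 × 120 = 480.

480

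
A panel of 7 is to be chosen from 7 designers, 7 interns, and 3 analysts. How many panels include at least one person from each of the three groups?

With no constraint there are C(17,7) = 19448 possible selections.
Subtract selections that omit an entire group: no designers → C(10,7) = 120; no interns → C(10,7) = 120; no analysts → C(14,7) = 3432.
Add back selections omitting two groups (i.e. drawn from a single group): C(7,7) + C(7,7) + C(3,7) = 2.
By inclusion–exclusion: 19448 − 3672 + 2 = 15778.

15778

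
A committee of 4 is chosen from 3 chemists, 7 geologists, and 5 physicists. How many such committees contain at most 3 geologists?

1330

Split by how many geologists are chosen (0 through 3).
Sum: C(7,0)·C(8,4) + C(7,1)·C(8,3) + C(7,2)·C(8,2) + C(7,3)·C(8,1) = 70 + 392 + 588 + 280 = 1330.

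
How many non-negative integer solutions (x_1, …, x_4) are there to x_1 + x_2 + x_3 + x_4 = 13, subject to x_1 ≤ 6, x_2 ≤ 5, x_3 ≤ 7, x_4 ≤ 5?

By stars and bars, unrestricted non-negative solutions to x_1+…+x_4 = 13 number C(13+3,3) = 560.
Subtract solutions that violate a single cap (substitute x_i' = x_i − (cap_i+1)): x_1 ≥ 7 gives C(9,3) = 84; x_2 ≥ 6 gives C(10,3) = 120; x_3 ≥ 8 gives C(8,3) = 56; x_4 ≥ 6 gives C(10,3) = 120. Together 380.
Add back pairs where two caps are both exceeded: 1 + 0 + 1 + 0 + 4 + 0 = 6.
By inclusion–exclusion the count is 560 − 380 + 6 = 186.

186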